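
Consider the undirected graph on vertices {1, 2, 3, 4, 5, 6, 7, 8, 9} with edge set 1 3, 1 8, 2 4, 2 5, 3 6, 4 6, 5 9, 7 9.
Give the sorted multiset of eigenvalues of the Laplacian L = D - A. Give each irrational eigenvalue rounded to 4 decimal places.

[0, 0.1206, 0.4679, 1, 1.6527, 2.3473, 3, 3.5321, 3.8794]

Reading degrees in the order [1, 2, 3, 4, 5, 6, 7, 8, 9] gives [2, 2, 2, 2, 2, 2, 1, 1, 2]; set D = diag(2, 2, 2, 2, 2, 2, 1, 1, 2) and form L = D - A. Since every row of L sums to 0, the all-ones vector is in the kernel and 0 is an eigenvalue. There is one zero in the spectrum, matching the 1 component. By the matrix-tree theorem the graph has (1/9) * product of the nonzero eigenvalues = 1 spanning tree.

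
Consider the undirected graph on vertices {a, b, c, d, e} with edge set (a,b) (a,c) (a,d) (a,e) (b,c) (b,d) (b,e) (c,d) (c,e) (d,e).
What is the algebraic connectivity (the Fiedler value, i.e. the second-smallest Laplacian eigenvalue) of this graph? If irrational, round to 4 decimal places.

5

With the vertex order [a, b, c, d, e], the degrees are [4, 4, 4, 4, 4], giving D = diag(4, 4, 4, 4, 4) and L = D - A. The smallest Laplacian eigenvalue is always 0. The next one, lambda_2 = 5, measures how hard the graph is to disconnect: larger values mean better connectivity. The largest eigenvalue, 5, is at most the vertex count 5. There is one zero in the spectrum, matching the 1 component.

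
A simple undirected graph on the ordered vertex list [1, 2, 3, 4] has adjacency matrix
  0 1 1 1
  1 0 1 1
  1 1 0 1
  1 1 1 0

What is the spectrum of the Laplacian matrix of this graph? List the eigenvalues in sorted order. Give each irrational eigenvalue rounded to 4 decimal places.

Each diagonal entry of L is the vertex degree and each off-diagonal entry is -1 where an edge is present, 0 otherwise; in the order [1, 2, 3, 4] the diagonal is [3, 3, 3, 3]. Diagonalising L (or applying a numerical eigensolver to the 4x4 matrix) gives the spectrum above. The single zero eigenvalue shows the graph is connected.

[0, 4, 4, 4]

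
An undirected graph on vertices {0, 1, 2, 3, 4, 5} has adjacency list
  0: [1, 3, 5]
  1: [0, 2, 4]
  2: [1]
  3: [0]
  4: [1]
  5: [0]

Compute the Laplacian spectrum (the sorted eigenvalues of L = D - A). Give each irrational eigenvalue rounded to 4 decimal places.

[0, 0.4384, 1, 1, 3, 4.5616]

With the vertex order [0, 1, 2, 3, 4, 5], the degrees are [3, 3, 1, 1, 1, 1], giving D = diag(3, 3, 1, 1, 1, 1) and L = D - A. Diagonalising L (or applying a numerical eigensolver to the 6x6 matrix) gives the spectrum above. There is one zero in the spectrum, matching the 1 component. The eigenvalues sum to 10, which equals trace(L) = 2|E|.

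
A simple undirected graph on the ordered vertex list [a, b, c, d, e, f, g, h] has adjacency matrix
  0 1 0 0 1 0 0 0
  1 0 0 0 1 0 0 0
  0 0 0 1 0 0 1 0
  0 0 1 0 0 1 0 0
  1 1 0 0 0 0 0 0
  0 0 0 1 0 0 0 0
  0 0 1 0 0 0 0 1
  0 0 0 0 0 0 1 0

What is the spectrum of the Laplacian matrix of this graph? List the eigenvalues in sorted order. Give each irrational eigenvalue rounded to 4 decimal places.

Each diagonal entry of L is the vertex degree and each off-diagonal entry is -1 where an edge is present, 0 otherwise; in the order [a, b, c, d, e, f, g, h] the diagonal is [2, 2, 2, 2, 2, 1, 2, 1]. The multiplicity of 0 as a Laplacian eigenvalue equals the number of connected components. The 2 zero eigenvalues correspond to the 2 connected components. The largest eigenvalue, 3.6180, is at most the vertex count 8.

[0, 0, 0.3820, 1.3820, 2.6180, 3, 3, 3.6180]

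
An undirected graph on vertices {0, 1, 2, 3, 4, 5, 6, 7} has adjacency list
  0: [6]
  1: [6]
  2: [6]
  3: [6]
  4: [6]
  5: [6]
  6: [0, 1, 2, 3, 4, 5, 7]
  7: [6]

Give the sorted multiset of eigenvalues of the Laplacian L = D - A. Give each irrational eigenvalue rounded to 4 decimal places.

[0, 1, 1, 1, 1, 1, 1, 8]

Each diagonal entry of L is the vertex degree and each off-diagonal entry is -1 where an edge is present, 0 otherwise; in the order [0, 1, 2, 3, 4, 5, 6, 7] the diagonal is [1, 1, 1, 1, 1, 1, 7, 1]. The multiplicity of 0 as a Laplacian eigenvalue equals the number of connected components. The eigenvalues sum to 14, which equals trace(L) = 2|E|. By the matrix-tree theorem the graph has (1/8) * product of the nonzero eigenvalues = 1 spanning tree.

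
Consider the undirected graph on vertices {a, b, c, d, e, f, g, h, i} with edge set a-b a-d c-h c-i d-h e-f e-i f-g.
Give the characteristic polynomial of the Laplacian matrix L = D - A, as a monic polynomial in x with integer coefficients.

With the vertex order [a, b, c, d, e, f, g, h, i], the degrees are [2, 1, 2, 2, 2, 2, 1, 2, 2], giving D = diag(2, 1, 2, 2, 2, 2, 1, 2, 2) and L = D - A. Computing det(xI - L) by cofactor expansion (or equivalently via sum-over-permutations) gives x^9 - 16x^8 + 105x^7 - 364x^6 + 715x^5 - 792x^4 + 462x^3 - 120x^2 + 9x. The coefficient of x^8 equals -trace(L) = -16, matching the sum of degrees. By the matrix-tree theorem the graph has (1/9) * product of the nonzero eigenvalues = 1 spanning tree. The eigenvalues sum to 16, which equals trace(L) = 2|E|.

x^9 - 16x^8 + 105x^7 - 364x^6 + 715x^5 - 792x^4 + 462x^3 - 120x^2 + 9x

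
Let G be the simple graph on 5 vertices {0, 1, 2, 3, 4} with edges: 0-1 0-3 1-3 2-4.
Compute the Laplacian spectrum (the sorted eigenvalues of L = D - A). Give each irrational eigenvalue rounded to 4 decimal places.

Reading degrees in the order [0, 1, 2, 3, 4] gives [2, 2, 1, 2, 1]; set D = diag(2, 2, 1, 2, 1) and form L = D - A. L is symmetric positive semidefinite, so every eigenvalue is real and nonnegative. The 2 zero eigenvalues correspond to the 2 connected components. The eigenvalues sum to 8, which equals trace(L) = 2|E|. The largest eigenvalue, 3, is at most the vertex count 5.

[0, 0, 2, 3, 3]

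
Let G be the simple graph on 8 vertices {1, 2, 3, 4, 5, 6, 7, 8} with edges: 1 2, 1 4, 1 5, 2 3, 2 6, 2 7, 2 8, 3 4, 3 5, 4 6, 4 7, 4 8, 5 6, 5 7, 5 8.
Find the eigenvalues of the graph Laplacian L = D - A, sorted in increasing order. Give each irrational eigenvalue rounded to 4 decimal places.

Each diagonal entry of L is the vertex degree and each off-diagonal entry is -1 where an edge is present, 0 otherwise; in the order [1, 2, 3, 4, 5, 6, 7, 8] the diagonal is [3, 5, 3, 5, 5, 3, 3, 3]. The multiplicity of 0 as a Laplacian eigenvalue equals the number of connected components. The largest eigenvalue, 8, is at most the vertex count 8. By the matrix-tree theorem the graph has (1/8) * product of the nonzero eigenvalues = 2025 spanning trees.

[0, 3, 3, 3, 3, 5, 5, 8]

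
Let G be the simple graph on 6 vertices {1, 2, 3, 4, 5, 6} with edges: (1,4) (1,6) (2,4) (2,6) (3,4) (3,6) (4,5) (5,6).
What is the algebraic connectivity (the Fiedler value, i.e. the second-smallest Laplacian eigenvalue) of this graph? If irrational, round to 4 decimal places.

2

Each diagonal entry of L is the vertex degree and each off-diagonal entry is -1 where an edge is present, 0 otherwise; in the order [1, 2, 3, 4, 5, 6] the diagonal is [2, 2, 2, 4, 2, 4]. Computing the eigenvalues of L and sorting gives [0, 2, 2, 2, 4, 6]. The Fiedler value lambda_2 = 2 is strictly positive, so the graph is connected. By the matrix-tree theorem the graph has (1/6) * product of the nonzero eigenvalues = 32 spanning trees. The eigenvalues sum to 16, which equals trace(L) = 2|E|.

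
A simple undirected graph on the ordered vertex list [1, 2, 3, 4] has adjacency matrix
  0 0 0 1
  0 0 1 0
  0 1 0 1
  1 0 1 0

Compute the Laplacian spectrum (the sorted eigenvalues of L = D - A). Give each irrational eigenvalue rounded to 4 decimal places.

Reading degrees in the order [1, 2, 3, 4] gives [1, 1, 2, 2]; set D = diag(1, 1, 2, 2) and form L = D - A. Since every row of L sums to 0, the all-ones vector is in the kernel and 0 is an eigenvalue. The single zero eigenvalue shows the graph is connected. By the matrix-tree theorem the graph has (1/4) * product of the nonzero eigenvalues = 1 spanning tree. There is one zero in the spectrum, matching the 1 component.

[0, 0.5858, 2, 3.4142]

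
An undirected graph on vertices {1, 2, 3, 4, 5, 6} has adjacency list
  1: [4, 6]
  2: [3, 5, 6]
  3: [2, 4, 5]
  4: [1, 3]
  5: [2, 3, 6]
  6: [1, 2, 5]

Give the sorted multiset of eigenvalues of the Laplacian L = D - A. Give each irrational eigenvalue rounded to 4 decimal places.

[0, 1.2679, 2, 4, 4, 4.7321]

Each diagonal entry of L is the vertex degree and each off-diagonal entry is -1 where an edge is present, 0 otherwise; in the order [1, 2, 3, 4, 5, 6] the diagonal is [2, 3, 3, 2, 3, 3]. Since every row of L sums to 0, the all-ones vector is in the kernel and 0 is an eigenvalue. The single zero eigenvalue shows the graph is connected. The largest eigenvalue, 4.7321, is at most the vertex count 6.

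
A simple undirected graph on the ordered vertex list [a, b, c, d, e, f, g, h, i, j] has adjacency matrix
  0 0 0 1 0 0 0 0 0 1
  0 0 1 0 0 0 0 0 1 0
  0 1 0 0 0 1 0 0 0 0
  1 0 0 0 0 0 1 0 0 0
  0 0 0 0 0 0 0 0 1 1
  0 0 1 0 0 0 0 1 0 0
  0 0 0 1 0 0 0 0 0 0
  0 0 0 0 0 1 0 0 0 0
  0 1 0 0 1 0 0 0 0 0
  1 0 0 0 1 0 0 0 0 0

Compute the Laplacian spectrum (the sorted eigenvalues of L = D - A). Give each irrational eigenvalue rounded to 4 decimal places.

Each diagonal entry of L is the vertex degree and each off-diagonal entry is -1 where an edge is present, 0 otherwise; in the order [a, b, c, d, e, f, g, h, i, j] the diagonal is [2, 2, 2, 2, 2, 2, 1, 1, 2, 2]. L is symmetric positive semidefinite, so every eigenvalue is real and nonnegative. The single zero eigenvalue shows the graph is connected. By the matrix-tree theorem the graph has (1/10) * product of the nonzero eigenvalues = 1 spanning tree.

[0, 0.0979, 0.3820, 0.8244, 1.3820, 2, 2.6180, 3.1756, 3.6180, 3.9021]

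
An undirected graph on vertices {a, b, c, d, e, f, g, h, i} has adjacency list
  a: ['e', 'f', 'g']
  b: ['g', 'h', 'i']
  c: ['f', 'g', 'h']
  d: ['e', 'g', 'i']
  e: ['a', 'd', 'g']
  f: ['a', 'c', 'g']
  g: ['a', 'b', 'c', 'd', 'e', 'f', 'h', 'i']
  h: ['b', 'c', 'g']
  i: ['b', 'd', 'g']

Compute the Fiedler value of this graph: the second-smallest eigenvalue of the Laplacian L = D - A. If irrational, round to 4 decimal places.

Reading degrees in the order [a, b, c, d, e, f, g, h, i] gives [3, 3, 3, 3, 3, 3, 8, 3, 3]; set D = diag(3, 3, 3, 3, 3, 3, 8, 3, 3) and form L = D - A. Computing the eigenvalues of L and sorting gives [0, 1.5858, 1.5858, 3, 3, 4.4142, 4.4142, 5, 9]. The Fiedler value lambda_2 = 1.5858 is strictly positive, so the graph is connected. There is one zero in the spectrum, matching the 1 component. The largest eigenvalue, 9, is at most the vertex count 9.

1.5858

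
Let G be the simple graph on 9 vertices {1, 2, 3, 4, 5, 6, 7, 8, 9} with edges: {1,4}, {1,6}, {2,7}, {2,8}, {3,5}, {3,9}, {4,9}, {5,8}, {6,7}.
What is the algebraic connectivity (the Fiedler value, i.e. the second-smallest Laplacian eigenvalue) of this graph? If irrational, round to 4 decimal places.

0.4679

Each diagonal entry of L is the vertex degree and each off-diagonal entry is -1 where an edge is present, 0 otherwise; in the order [1, 2, 3, 4, 5, 6, 7, 8, 9] the diagonal is [2, 2, 2, 2, 2, 2, 2, 2, 2]. The smallest Laplacian eigenvalue is always 0. The next one, lambda_2 = 0.4679, measures how hard the graph is to disconnect: larger values mean better connectivity. There is one zero in the spectrum, matching the 1 component. The eigenvalues sum to 18, which equals trace(L) = 2|E|.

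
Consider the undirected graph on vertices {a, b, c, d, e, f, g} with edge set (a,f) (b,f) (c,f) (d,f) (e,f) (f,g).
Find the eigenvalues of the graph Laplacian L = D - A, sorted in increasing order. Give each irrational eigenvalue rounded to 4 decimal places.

Reading degrees in the order [a, b, c, d, e, f, g] gives [1, 1, 1, 1, 1, 6, 1]; set D = diag(1, 1, 1, 1, 1, 6, 1) and form L = D - A. The multiplicity of 0 as a Laplacian eigenvalue equals the number of connected components. By the matrix-tree theorem the graph has (1/7) * product of the nonzero eigenvalues = 1 spanning tree. There is one zero in the spectrum, matching the 1 component.

[0, 1, 1, 1, 1, 1, 7]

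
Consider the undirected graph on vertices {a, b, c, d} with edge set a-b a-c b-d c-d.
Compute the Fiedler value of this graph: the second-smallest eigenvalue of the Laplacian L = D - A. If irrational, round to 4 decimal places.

2

Reading degrees in the order [a, b, c, d] gives [2, 2, 2, 2]; set D = diag(2, 2, 2, 2) and form L = D - A. Computing the eigenvalues of L and sorting gives [0, 2, 2, 4]. The Fiedler value lambda_2 = 2 is strictly positive, so the graph is connected. The eigenvalues sum to 8, which equals trace(L) = 2|E|.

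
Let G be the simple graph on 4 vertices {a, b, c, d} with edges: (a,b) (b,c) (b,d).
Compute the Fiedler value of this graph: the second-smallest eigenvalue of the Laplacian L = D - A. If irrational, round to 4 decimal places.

Reading degrees in the order [a, b, c, d] gives [1, 3, 1, 1]; set D = diag(1, 3, 1, 1) and form L = D - A. Computing the eigenvalues of L and sorting gives [0, 1, 1, 4]. The Fiedler value lambda_2 = 1 is strictly positive, so the graph is connected. By the matrix-tree theorem the graph has (1/4) * product of the nonzero eigenvalues = 1 spanning tree.

1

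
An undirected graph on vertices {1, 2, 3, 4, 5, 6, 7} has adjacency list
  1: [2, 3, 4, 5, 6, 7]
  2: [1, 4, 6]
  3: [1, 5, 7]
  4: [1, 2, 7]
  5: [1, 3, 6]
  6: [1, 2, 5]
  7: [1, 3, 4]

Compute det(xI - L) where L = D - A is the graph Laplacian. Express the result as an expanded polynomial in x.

x^7 - 24x^6 + 231x^5 - 1140x^4 + 3036x^3 - 4128x^2 + 2240x

With the vertex order [1, 2, 3, 4, 5, 6, 7], the degrees are [6, 3, 3, 3, 3, 3, 3], giving D = diag(6, 3, 3, 3, 3, 3, 3) and L = D - A. Computing det(xI - L) by cofactor expansion (or equivalently via sum-over-permutations) gives x^7 - 24x^6 + 231x^5 - 1140x^4 + 3036x^3 - 4128x^2 + 2240x. The coefficient of x^6 equals -trace(L) = -24, matching the sum of degrees. By the matrix-tree theorem the graph has (1/7) * product of the nonzero eigenvalues = 320 spanning trees.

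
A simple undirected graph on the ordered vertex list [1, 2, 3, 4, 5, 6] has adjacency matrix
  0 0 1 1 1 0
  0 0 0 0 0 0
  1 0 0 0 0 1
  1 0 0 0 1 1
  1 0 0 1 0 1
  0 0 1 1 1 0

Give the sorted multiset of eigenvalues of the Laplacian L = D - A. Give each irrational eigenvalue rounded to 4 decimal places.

[0, 0, 2, 3, 4, 5]

With the vertex order [1, 2, 3, 4, 5, 6], the degrees are [3, 0, 2, 3, 3, 3], giving D = diag(3, 0, 2, 3, 3, 3) and L = D - A. The multiplicity of 0 as a Laplacian eigenvalue equals the number of connected components. The 2 zero eigenvalues correspond to the 2 connected components. The largest eigenvalue, 5, is at most the vertex count 6.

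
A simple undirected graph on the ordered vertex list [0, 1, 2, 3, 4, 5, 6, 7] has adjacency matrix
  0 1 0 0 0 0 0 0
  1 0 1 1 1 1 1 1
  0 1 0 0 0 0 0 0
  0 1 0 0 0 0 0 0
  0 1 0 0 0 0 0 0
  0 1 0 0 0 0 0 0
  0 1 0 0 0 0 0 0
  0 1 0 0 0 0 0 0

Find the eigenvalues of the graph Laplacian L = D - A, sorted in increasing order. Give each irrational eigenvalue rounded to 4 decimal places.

With the vertex order [0, 1, 2, 3, 4, 5, 6, 7], the degrees are [1, 7, 1, 1, 1, 1, 1, 1], giving D = diag(1, 7, 1, 1, 1, 1, 1, 1) and L = D - A. Since every row of L sums to 0, the all-ones vector is in the kernel and 0 is an eigenvalue. The single zero eigenvalue shows the graph is connected. By the matrix-tree theorem the graph has (1/8) * product of the nonzero eigenvalues = 1 spanning tree.

[0, 1, 1, 1, 1, 1, 1, 8]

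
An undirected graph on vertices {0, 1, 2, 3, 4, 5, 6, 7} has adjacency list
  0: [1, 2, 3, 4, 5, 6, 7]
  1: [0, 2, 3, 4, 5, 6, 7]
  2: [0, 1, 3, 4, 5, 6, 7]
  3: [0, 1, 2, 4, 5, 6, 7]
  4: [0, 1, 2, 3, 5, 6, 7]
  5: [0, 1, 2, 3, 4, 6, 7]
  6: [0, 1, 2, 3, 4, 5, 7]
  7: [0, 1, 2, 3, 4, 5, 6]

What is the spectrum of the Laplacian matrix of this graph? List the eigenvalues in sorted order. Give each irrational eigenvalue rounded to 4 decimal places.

Reading degrees in the order [0, 1, 2, 3, 4, 5, 6, 7] gives [7, 7, 7, 7, 7, 7, 7, 7]; set D = diag(7, 7, 7, 7, 7, 7, 7, 7) and form L = D - A. Diagonalising L (or applying a numerical eigensolver to the 8x8 matrix) gives the spectrum above. There is one zero in the spectrum, matching the 1 component.

[0, 8, 8, 8, 8, 8, 8, 8]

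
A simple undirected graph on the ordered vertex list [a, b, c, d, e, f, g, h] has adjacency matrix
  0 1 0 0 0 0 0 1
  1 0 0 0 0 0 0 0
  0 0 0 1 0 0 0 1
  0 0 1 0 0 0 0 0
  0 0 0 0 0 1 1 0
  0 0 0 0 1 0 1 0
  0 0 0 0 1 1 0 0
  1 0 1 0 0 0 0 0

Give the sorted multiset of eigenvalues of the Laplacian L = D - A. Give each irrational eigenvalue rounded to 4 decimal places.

Each diagonal entry of L is the vertex degree and each off-diagonal entry is -1 where an edge is present, 0 otherwise; in the order [a, b, c, d, e, f, g, h] the diagonal is [2, 1, 2, 1, 2, 2, 2, 2]. L is symmetric positive semidefinite, so every eigenvalue is real and nonnegative. The 2 zero eigenvalues correspond to the 2 connected components. The eigenvalues sum to 14, which equals trace(L) = 2|E|.

[0, 0, 0.3820, 1.3820, 2.6180, 3, 3, 3.6180]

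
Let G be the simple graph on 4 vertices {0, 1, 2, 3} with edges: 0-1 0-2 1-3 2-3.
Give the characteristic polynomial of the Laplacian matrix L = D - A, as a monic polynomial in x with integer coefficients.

With the vertex order [0, 1, 2, 3], the degrees are [2, 2, 2, 2], giving D = diag(2, 2, 2, 2) and L = D - A. L has integer entries, so p(x) = det(xI - L) has integer coefficients. Expanding the determinant yields x^4 - 8x^3 + 20x^2 - 16x. The constant term is 0 because L is singular (the all-ones vector lies in its kernel). The largest eigenvalue, 4, is at most the vertex count 4. By the matrix-tree theorem the graph has (1/4) * product of the nonzero eigenvalues = 4 spanning trees.

x^4 - 8x^3 + 20x^2 - 16x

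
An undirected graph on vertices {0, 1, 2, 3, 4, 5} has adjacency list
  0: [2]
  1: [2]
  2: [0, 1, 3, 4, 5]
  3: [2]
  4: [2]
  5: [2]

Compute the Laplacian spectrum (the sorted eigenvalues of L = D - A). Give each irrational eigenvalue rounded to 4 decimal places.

[0, 1, 1, 1, 1, 6]

Reading degrees in the order [0, 1, 2, 3, 4, 5] gives [1, 1, 5, 1, 1, 1]; set D = diag(1, 1, 5, 1, 1, 1) and form L = D - A. The multiplicity of 0 as a Laplacian eigenvalue equals the number of connected components. The largest eigenvalue, 6, is at most the vertex count 6.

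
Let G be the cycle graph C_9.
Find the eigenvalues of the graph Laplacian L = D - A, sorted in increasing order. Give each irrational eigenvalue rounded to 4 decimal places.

The graph has 9 vertices and degree multiset [2, 2, 2, 2, 2, 2, 2, 2, 2]; D is the diagonal matrix of degrees and L = D - A. L is symmetric positive semidefinite, so every eigenvalue is real and nonnegative.

[0, 0.4679, 0.4679, 1.6527, 1.6527, 3, 3, 3.8794, 3.8794]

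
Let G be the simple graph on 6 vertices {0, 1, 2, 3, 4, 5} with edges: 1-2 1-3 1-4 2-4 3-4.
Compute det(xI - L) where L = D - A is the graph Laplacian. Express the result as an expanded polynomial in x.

Reading degrees in the order [0, 1, 2, 3, 4, 5] gives [0, 3, 2, 2, 3, 0]; set D = diag(0, 3, 2, 2, 3, 0) and form L = D - A. The eigenvalues of L are [0, 0, 0, 2, 4, 4]; the characteristic polynomial is the product of (x - lambda_i), which multiplies out to x^6 - 10x^5 + 32x^4 - 32x^3. The coefficient of x^5 equals -trace(L) = -10, matching the sum of degrees. The largest eigenvalue, 4, is at most the vertex count 6.

x^6 - 10x^5 + 32x^4 - 32x^3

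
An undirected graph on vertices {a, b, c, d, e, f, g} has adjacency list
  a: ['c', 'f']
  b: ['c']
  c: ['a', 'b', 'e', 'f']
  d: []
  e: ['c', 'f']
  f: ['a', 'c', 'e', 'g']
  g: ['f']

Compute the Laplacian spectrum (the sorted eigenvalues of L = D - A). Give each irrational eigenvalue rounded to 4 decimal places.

[0, 0, 0.7639, 1.2679, 2, 4.7321, 5.2361]

With the vertex order [a, b, c, d, e, f, g], the degrees are [2, 1, 4, 0, 2, 4, 1], giving D = diag(2, 1, 4, 0, 2, 4, 1) and L = D - A. Since every row of L sums to 0, the all-ones vector is in the kernel and 0 is an eigenvalue. The 2 zero eigenvalues correspond to the 2 connected components. The largest eigenvalue, 5.2361, is at most the vertex count 7.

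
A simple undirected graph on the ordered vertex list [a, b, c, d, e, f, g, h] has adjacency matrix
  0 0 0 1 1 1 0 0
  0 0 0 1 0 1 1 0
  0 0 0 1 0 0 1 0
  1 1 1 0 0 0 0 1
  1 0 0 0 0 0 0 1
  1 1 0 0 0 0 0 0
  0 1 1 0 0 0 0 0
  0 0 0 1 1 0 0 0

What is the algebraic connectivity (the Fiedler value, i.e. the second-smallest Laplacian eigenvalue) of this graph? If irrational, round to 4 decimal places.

0.7530

Each diagonal entry of L is the vertex degree and each off-diagonal entry is -1 where an edge is present, 0 otherwise; in the order [a, b, c, d, e, f, g, h] the diagonal is [3, 3, 2, 4, 2, 2, 2, 2]. The sorted Laplacian eigenvalues are [0, 0.7530, 1.2841, 2.4450, 2.5168, 3.4366, 3.8019, 5.7625]; the algebraic connectivity is the second entry, 0.7530. There is one zero in the spectrum, matching the 1 component. The eigenvalues sum to 20, which equals trace(L) = 2|E|.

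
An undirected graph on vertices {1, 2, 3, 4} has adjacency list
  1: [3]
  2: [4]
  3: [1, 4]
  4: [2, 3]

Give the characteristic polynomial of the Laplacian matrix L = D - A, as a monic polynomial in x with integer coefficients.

x^4 - 6x^3 + 10x^2 - 4x

With the vertex order [1, 2, 3, 4], the degrees are [1, 1, 2, 2], giving D = diag(1, 1, 2, 2) and L = D - A. L has integer entries, so p(x) = det(xI - L) has integer coefficients. Expanding the determinant yields x^4 - 6x^3 + 10x^2 - 4x. The coefficient of x^3 equals -trace(L) = -6, matching the sum of degrees. By the matrix-tree theorem the graph has (1/4) * product of the nonzero eigenvalues = 1 spanning tree. There is one zero in the spectrum, matching the 1 component.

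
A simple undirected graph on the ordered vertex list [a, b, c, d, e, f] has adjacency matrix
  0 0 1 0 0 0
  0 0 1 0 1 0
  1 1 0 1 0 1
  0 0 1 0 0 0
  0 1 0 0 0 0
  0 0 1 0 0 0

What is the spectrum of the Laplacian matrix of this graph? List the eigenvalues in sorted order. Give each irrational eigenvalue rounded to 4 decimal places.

[0, 0.4859, 1, 1, 2.4280, 5.0861]

With the vertex order [a, b, c, d, e, f], the degrees are [1, 2, 4, 1, 1, 1], giving D = diag(1, 2, 4, 1, 1, 1) and L = D - A. L is symmetric positive semidefinite, so every eigenvalue is real and nonnegative.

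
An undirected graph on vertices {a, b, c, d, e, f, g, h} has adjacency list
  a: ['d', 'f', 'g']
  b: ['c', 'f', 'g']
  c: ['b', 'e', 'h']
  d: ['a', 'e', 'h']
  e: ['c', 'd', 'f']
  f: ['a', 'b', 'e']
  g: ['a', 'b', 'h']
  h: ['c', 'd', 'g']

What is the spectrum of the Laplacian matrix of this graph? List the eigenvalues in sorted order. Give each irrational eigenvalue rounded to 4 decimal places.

Reading degrees in the order [a, b, c, d, e, f, g, h] gives [3, 3, 3, 3, 3, 3, 3, 3]; set D = diag(3, 3, 3, 3, 3, 3, 3, 3) and form L = D - A. Diagonalising L (or applying a numerical eigensolver to the 8x8 matrix) gives the spectrum above. The single zero eigenvalue shows the graph is connected.

[0, 2, 2, 2, 4, 4, 4, 6]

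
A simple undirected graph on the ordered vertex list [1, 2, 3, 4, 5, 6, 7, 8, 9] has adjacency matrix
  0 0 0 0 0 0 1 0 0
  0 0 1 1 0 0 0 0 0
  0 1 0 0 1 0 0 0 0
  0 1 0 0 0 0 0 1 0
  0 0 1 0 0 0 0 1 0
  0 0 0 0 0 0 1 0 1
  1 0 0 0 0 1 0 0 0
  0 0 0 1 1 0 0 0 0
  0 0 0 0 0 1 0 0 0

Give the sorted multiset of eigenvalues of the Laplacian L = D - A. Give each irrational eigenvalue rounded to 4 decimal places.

[0, 0, 0.5858, 1.3820, 1.3820, 2, 3.4142, 3.6180, 3.6180]

With the vertex order [1, 2, 3, 4, 5, 6, 7, 8, 9], the degrees are [1, 2, 2, 2, 2, 2, 2, 2, 1], giving D = diag(1, 2, 2, 2, 2, 2, 2, 2, 1) and L = D - A. Diagonalising L (or applying a numerical eigensolver to the 9x9 matrix) gives the spectrum above. The 2 zero eigenvalues correspond to the 2 connected components. There are 2 zeros in the spectrum, matching the 2 components.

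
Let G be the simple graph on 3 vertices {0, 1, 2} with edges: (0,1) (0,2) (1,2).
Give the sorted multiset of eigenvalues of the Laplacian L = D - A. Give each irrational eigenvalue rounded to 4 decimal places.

[0, 3, 3]

With the vertex order [0, 1, 2], the degrees are [2, 2, 2], giving D = diag(2, 2, 2) and L = D - A. Diagonalising L (or applying a numerical eigensolver to the 3x3 matrix) gives the spectrum above. By the matrix-tree theorem the graph has (1/3) * product of the nonzero eigenvalues = 3 spanning trees. The eigenvalues sum to 6, which equals trace(L) = 2|E|.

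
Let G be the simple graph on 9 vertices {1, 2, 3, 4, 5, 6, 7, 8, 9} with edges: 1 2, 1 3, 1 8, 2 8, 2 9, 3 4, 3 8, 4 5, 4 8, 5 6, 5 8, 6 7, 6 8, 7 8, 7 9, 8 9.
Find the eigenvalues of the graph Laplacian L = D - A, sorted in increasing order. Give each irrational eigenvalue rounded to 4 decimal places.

With the vertex order [1, 2, 3, 4, 5, 6, 7, 8, 9], the degrees are [3, 3, 3, 3, 3, 3, 3, 8, 3], giving D = diag(3, 3, 3, 3, 3, 3, 3, 8, 3) and L = D - A. L is symmetric positive semidefinite, so every eigenvalue is real and nonnegative. The largest eigenvalue, 9, is at most the vertex count 9. By the matrix-tree theorem the graph has (1/9) * product of the nonzero eigenvalues = 2205 spanning trees.

[0, 1.5858, 1.5858, 3, 3, 4.4142, 4.4142, 5, 9]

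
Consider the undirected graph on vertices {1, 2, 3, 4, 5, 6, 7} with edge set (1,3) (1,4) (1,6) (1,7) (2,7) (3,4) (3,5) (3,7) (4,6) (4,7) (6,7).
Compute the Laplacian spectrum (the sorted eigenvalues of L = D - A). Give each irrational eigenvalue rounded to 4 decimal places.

With the vertex order [1, 2, 3, 4, 5, 6, 7], the degrees are [4, 1, 4, 4, 1, 3, 5], giving D = diag(4, 1, 4, 4, 1, 3, 5) and L = D - A. Since every row of L sums to 0, the all-ones vector is in the kernel and 0 is an eigenvalue. The single zero eigenvalue shows the graph is connected. The eigenvalues sum to 22, which equals trace(L) = 2|E|. By the matrix-tree theorem the graph has (1/7) * product of the nonzero eigenvalues = 75 spanning trees.

[0, 0.7727, 1.1518, 3.5904, 5, 5.4029, 6.0823]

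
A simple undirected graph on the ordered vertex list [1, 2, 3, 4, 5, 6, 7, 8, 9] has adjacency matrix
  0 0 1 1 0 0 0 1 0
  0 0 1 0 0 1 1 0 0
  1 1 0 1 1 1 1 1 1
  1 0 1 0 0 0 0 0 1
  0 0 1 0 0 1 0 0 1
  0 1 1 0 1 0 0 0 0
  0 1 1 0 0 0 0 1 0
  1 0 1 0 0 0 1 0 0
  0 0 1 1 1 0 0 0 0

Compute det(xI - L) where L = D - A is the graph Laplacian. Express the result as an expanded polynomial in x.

x^9 - 32x^8 + 428x^7 - 3136x^6 + 13786x^5 - 37232x^4 + 60276x^3 - 53424x^2 + 19845x

With the vertex order [1, 2, 3, 4, 5, 6, 7, 8, 9], the degrees are [3, 3, 8, 3, 3, 3, 3, 3, 3], giving D = diag(3, 3, 8, 3, 3, 3, 3, 3, 3) and L = D - A. L has integer entries, so p(x) = det(xI - L) has integer coefficients. Expanding the determinant yields x^9 - 32x^8 + 428x^7 - 3136x^6 + 13786x^5 - 37232x^4 + 60276x^3 - 53424x^2 + 19845x. The coefficient of x^8 equals -trace(L) = -32, matching the sum of degrees. By the matrix-tree theorem the graph has (1/9) * product of the nonzero eigenvalues = 2205 spanning trees. The eigenvalues sum to 32, which equals trace(L) = 2|E|.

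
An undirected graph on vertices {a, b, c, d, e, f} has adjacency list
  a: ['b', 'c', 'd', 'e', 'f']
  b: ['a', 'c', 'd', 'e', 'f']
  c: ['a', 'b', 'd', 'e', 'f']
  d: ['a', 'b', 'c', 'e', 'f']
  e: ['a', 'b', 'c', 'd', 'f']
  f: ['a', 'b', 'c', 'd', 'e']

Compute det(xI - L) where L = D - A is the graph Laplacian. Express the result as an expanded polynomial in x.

With the vertex order [a, b, c, d, e, f], the degrees are [5, 5, 5, 5, 5, 5], giving D = diag(5, 5, 5, 5, 5, 5) and L = D - A. Computing det(xI - L) by cofactor expansion (or equivalently via sum-over-permutations) gives x^6 - 30x^5 + 360x^4 - 2160x^3 + 6480x^2 - 7776x. The constant term is 0 because L is singular (the all-ones vector lies in its kernel). The largest eigenvalue, 6, is at most the vertex count 6.

x^6 - 30x^5 + 360x^4 - 2160x^3 + 6480x^2 - 7776x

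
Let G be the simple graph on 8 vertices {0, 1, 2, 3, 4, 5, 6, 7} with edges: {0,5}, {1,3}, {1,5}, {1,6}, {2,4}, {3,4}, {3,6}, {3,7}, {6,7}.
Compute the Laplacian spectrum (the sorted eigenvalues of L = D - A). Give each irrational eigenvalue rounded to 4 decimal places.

Each diagonal entry of L is the vertex degree and each off-diagonal entry is -1 where an edge is present, 0 otherwise; in the order [0, 1, 2, 3, 4, 5, 6, 7] the diagonal is [1, 3, 1, 4, 2, 2, 3, 2]. Since every row of L sums to 0, the all-ones vector is in the kernel and 0 is an eigenvalue.

[0, 0.3033, 0.6225, 2, 2.4146, 3.0884, 4.3686, 5.2026]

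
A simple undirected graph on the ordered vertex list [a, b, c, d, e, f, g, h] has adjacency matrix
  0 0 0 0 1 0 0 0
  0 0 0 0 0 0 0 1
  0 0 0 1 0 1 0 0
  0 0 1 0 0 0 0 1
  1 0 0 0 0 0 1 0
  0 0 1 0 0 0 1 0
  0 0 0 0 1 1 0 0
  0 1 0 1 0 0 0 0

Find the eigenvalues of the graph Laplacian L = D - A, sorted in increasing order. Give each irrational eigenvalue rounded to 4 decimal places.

Reading degrees in the order [a, b, c, d, e, f, g, h] gives [1, 1, 2, 2, 2, 2, 2, 2]; set D = diag(1, 1, 2, 2, 2, 2, 2, 2) and form L = D - A. L is symmetric positive semidefinite, so every eigenvalue is real and nonnegative. The single zero eigenvalue shows the graph is connected. The eigenvalues sum to 14, which equals trace(L) = 2|E|. There is one zero in the spectrum, matching the 1 component.

[0, 0.1522, 0.5858, 1.2346, 2, 2.7654, 3.4142, 3.8478]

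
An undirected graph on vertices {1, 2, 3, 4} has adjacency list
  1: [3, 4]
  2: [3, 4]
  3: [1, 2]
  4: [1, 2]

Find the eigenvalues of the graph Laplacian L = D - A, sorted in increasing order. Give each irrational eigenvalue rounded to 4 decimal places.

[0, 2, 2, 4]

Each diagonal entry of L is the vertex degree and each off-diagonal entry is -1 where an edge is present, 0 otherwise; in the order [1, 2, 3, 4] the diagonal is [2, 2, 2, 2]. Diagonalising L (or applying a numerical eigensolver to the 4x4 matrix) gives the spectrum above. By the matrix-tree theorem the graph has (1/4) * product of the nonzero eigenvalues = 4 spanning trees. The largest eigenvalue, 4, is at most the vertex count 4.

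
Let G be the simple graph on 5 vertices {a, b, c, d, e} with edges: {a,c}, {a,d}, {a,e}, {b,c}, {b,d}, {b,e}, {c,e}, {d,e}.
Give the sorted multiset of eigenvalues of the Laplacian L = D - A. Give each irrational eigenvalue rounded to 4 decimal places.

With the vertex order [a, b, c, d, e], the degrees are [3, 3, 3, 3, 4], giving D = diag(3, 3, 3, 3, 4) and L = D - A. The multiplicity of 0 as a Laplacian eigenvalue equals the number of connected components. The single zero eigenvalue shows the graph is connected. The eigenvalues sum to 16, which equals trace(L) = 2|E|.

[0, 3, 3, 5, 5]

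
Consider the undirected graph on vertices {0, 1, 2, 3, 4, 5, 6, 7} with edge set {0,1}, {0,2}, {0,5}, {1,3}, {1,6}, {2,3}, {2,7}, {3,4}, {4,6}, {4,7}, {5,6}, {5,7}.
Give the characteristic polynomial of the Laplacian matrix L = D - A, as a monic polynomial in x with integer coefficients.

With the vertex order [0, 1, 2, 3, 4, 5, 6, 7], the degrees are [3, 3, 3, 3, 3, 3, 3, 3], giving D = diag(3, 3, 3, 3, 3, 3, 3, 3) and L = D - A. Computing det(xI - L) by cofactor expansion (or equivalently via sum-over-permutations) gives x^8 - 24x^7 + 240x^6 - 1296x^5 + 4080x^4 - 7488x^3 + 7424x^2 - 3072x. The coefficient of x^7 equals -trace(L) = -24, matching the sum of degrees. By the matrix-tree theorem the graph has (1/8) * product of the nonzero eigenvalues = 384 spanning trees.

x^8 - 24x^7 + 240x^6 - 1296x^5 + 4080x^4 - 7488x^3 + 7424x^2 - 3072x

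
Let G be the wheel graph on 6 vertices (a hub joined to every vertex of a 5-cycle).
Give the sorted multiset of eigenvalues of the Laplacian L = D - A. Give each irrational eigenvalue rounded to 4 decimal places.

The graph has 6 vertices and degree multiset [5, 3, 3, 3, 3, 3]; D is the diagonal matrix of degrees and L = D - A. Since every row of L sums to 0, the all-ones vector is in the kernel and 0 is an eigenvalue. The single zero eigenvalue shows the graph is connected.

[0, 2.3820, 2.3820, 4.6180, 4.6180, 6]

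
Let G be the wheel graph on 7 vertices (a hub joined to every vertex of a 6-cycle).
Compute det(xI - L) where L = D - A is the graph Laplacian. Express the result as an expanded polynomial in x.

The graph has 7 vertices and degree multiset [6, 3, 3, 3, 3, 3, 3]; D is the diagonal matrix of degrees and L = D - A. The eigenvalues of L are [0, 2, 2, 4, 4, 5, 7]; the characteristic polynomial is the product of (x - lambda_i), which multiplies out to x^7 - 24x^6 + 231x^5 - 1140x^4 + 3036x^3 - 4128x^2 + 2240x. Since p(0) = det(-L) = 0, x divides p(x). By the matrix-tree theorem the graph has (1/7) * product of the nonzero eigenvalues = 320 spanning trees. The largest eigenvalue, 7, is at most the vertex count 7.

x^7 - 24x^6 + 231x^5 - 1140x^4 + 3036x^3 - 4128x^2 + 2240x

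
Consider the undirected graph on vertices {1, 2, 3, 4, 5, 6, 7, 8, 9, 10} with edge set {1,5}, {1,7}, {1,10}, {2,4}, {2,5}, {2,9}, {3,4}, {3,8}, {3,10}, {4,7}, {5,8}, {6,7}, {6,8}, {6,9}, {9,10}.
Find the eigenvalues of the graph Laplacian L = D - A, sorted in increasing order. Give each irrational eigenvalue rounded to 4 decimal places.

[0, 2, 2, 2, 2, 2, 5, 5, 5, 5]

Reading degrees in the order [1, 2, 3, 4, 5, 6, 7, 8, 9, 10] gives [3, 3, 3, 3, 3, 3, 3, 3, 3, 3]; set D = diag(3, 3, 3, 3, 3, 3, 3, 3, 3, 3) and form L = D - A. Diagonalising L (or applying a numerical eigensolver to the 10x10 matrix) gives the spectrum above. The largest eigenvalue, 5, is at most the vertex count 10. There is one zero in the spectrum, matching the 1 component.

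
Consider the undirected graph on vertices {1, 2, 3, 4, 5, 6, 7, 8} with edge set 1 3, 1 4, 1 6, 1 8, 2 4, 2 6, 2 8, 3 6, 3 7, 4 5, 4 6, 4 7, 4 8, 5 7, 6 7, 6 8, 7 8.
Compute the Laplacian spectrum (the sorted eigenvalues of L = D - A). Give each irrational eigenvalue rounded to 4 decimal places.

Each diagonal entry of L is the vertex degree and each off-diagonal entry is -1 where an edge is present, 0 otherwise; in the order [1, 2, 3, 4, 5, 6, 7, 8] the diagonal is [4, 3, 3, 6, 2, 6, 5, 5]. The multiplicity of 0 as a Laplacian eigenvalue equals the number of connected components. The eigenvalues sum to 34, which equals trace(L) = 2|E|.

[0, 1.8174, 2.4899, 4.0602, 4.8086, 6.4703, 7.0982, 7.2553]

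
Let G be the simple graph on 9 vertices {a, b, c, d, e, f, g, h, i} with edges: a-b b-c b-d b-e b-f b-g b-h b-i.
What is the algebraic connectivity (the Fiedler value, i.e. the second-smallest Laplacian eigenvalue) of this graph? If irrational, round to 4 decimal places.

1

Reading degrees in the order [a, b, c, d, e, f, g, h, i] gives [1, 8, 1, 1, 1, 1, 1, 1, 1]; set D = diag(1, 8, 1, 1, 1, 1, 1, 1, 1) and form L = D - A. Computing the eigenvalues of L and sorting gives [0, 1, 1, 1, 1, 1, 1, 1, 9]. The Fiedler value lambda_2 = 1 is strictly positive, so the graph is connected. There is one zero in the spectrum, matching the 1 component.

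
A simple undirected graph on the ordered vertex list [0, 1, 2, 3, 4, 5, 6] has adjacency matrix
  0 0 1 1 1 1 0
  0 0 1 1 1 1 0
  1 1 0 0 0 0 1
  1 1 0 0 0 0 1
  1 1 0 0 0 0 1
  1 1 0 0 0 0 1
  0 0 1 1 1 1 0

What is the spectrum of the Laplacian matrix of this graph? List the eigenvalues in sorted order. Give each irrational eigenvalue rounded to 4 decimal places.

[0, 3, 3, 3, 4, 4, 7]

With the vertex order [0, 1, 2, 3, 4, 5, 6], the degrees are [4, 4, 3, 3, 3, 3, 4], giving D = diag(4, 4, 3, 3, 3, 3, 4) and L = D - A. Diagonalising L (or applying a numerical eigensolver to the 7x7 matrix) gives the spectrum above. The eigenvalues sum to 24, which equals trace(L) = 2|E|.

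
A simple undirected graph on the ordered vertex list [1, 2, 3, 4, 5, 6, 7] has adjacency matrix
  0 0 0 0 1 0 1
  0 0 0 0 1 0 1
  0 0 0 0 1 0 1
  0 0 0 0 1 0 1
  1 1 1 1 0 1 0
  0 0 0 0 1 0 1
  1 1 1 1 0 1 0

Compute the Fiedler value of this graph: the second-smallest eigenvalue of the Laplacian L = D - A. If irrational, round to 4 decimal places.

2

With the vertex order [1, 2, 3, 4, 5, 6, 7], the degrees are [2, 2, 2, 2, 5, 2, 5], giving D = diag(2, 2, 2, 2, 5, 2, 5) and L = D - A. Computing the eigenvalues of L and sorting gives [0, 2, 2, 2, 2, 5, 7]. The Fiedler value lambda_2 = 2 is strictly positive, so the graph is connected. By the matrix-tree theorem the graph has (1/7) * product of the nonzero eigenvalues = 80 spanning trees.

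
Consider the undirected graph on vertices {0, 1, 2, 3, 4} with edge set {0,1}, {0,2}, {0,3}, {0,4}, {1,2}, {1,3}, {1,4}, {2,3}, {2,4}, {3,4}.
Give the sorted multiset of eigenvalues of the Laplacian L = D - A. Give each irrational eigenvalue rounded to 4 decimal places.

With the vertex order [0, 1, 2, 3, 4], the degrees are [4, 4, 4, 4, 4], giving D = diag(4, 4, 4, 4, 4) and L = D - A. Diagonalising L (or applying a numerical eigensolver to the 5x5 matrix) gives the spectrum above. The single zero eigenvalue shows the graph is connected. By the matrix-tree theorem the graph has (1/5) * product of the nonzero eigenvalues = 125 spanning trees.

[0, 5, 5, 5, 5]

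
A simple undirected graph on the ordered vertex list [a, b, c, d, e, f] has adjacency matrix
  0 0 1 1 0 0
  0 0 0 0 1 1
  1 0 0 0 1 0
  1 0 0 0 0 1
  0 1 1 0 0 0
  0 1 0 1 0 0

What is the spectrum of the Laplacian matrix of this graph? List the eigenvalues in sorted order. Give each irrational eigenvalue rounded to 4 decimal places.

[0, 1, 1, 3, 3, 4]

With the vertex order [a, b, c, d, e, f], the degrees are [2, 2, 2, 2, 2, 2], giving D = diag(2, 2, 2, 2, 2, 2) and L = D - A. Since every row of L sums to 0, the all-ones vector is in the kernel and 0 is an eigenvalue. By the matrix-tree theorem the graph has (1/6) * product of the nonzero eigenvalues = 6 spanning trees.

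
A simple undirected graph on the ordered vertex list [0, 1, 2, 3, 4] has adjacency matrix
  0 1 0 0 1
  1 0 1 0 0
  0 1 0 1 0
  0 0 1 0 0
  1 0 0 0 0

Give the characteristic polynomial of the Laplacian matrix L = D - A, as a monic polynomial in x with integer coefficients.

Reading degrees in the order [0, 1, 2, 3, 4] gives [2, 2, 2, 1, 1]; set D = diag(2, 2, 2, 1, 1) and form L = D - A. Computing det(xI - L) by cofactor expansion (or equivalently via sum-over-permutations) gives x^5 - 8x^4 + 21x^3 - 20x^2 + 5x. The constant term is 0 because L is singular (the all-ones vector lies in its kernel). The eigenvalues sum to 8, which equals trace(L) = 2|E|.

x^5 - 8x^4 + 21x^3 - 20x^2 + 5x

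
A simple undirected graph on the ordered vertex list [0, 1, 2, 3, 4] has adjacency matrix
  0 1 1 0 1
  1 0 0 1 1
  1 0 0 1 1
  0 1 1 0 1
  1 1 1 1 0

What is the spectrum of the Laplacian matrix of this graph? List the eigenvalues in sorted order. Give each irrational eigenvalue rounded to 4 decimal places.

Each diagonal entry of L is the vertex degree and each off-diagonal entry is -1 where an edge is present, 0 otherwise; in the order [0, 1, 2, 3, 4] the diagonal is [3, 3, 3, 3, 4]. Since every row of L sums to 0, the all-ones vector is in the kernel and 0 is an eigenvalue. There is one zero in the spectrum, matching the 1 component.

[0, 3, 3, 5, 5]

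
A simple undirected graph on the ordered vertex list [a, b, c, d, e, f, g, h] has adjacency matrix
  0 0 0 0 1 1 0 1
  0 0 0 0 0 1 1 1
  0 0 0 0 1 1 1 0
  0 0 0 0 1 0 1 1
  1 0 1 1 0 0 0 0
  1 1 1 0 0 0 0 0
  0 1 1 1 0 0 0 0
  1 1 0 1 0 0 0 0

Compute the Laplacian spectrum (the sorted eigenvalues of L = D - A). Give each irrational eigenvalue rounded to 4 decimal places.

Each diagonal entry of L is the vertex degree and each off-diagonal entry is -1 where an edge is present, 0 otherwise; in the order [a, b, c, d, e, f, g, h] the diagonal is [3, 3, 3, 3, 3, 3, 3, 3]. The multiplicity of 0 as a Laplacian eigenvalue equals the number of connected components. The single zero eigenvalue shows the graph is connected. The largest eigenvalue, 6, is at most the vertex count 8. There is one zero in the spectrum, matching the 1 component.

[0, 2, 2, 2, 4, 4, 4, 6]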